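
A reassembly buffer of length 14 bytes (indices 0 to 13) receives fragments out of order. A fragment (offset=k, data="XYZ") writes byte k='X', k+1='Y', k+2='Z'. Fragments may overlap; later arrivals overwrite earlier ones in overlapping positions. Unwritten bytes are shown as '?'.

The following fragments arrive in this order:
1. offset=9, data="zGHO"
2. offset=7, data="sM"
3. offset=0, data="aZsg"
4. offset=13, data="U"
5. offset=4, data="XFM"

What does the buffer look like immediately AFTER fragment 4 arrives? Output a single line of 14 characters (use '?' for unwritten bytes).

Answer: aZsg???sMzGHOU

Derivation:
Fragment 1: offset=9 data="zGHO" -> buffer=?????????zGHO?
Fragment 2: offset=7 data="sM" -> buffer=???????sMzGHO?
Fragment 3: offset=0 data="aZsg" -> buffer=aZsg???sMzGHO?
Fragment 4: offset=13 data="U" -> buffer=aZsg???sMzGHOU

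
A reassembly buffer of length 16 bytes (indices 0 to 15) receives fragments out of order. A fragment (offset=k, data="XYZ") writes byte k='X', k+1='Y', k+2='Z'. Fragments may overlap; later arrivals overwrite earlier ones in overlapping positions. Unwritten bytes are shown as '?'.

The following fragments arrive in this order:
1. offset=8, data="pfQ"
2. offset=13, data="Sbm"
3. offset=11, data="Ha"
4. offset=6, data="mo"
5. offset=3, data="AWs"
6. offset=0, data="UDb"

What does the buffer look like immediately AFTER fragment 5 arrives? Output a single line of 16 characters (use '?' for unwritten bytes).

Answer: ???AWsmopfQHaSbm

Derivation:
Fragment 1: offset=8 data="pfQ" -> buffer=????????pfQ?????
Fragment 2: offset=13 data="Sbm" -> buffer=????????pfQ??Sbm
Fragment 3: offset=11 data="Ha" -> buffer=????????pfQHaSbm
Fragment 4: offset=6 data="mo" -> buffer=??????mopfQHaSbm
Fragment 5: offset=3 data="AWs" -> buffer=???AWsmopfQHaSbm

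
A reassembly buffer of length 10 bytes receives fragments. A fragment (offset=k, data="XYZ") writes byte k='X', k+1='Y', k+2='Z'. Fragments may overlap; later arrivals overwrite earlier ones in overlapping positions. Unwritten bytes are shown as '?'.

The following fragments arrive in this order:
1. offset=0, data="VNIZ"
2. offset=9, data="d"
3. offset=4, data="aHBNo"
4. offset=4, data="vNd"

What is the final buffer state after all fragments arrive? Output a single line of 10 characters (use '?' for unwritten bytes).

Fragment 1: offset=0 data="VNIZ" -> buffer=VNIZ??????
Fragment 2: offset=9 data="d" -> buffer=VNIZ?????d
Fragment 3: offset=4 data="aHBNo" -> buffer=VNIZaHBNod
Fragment 4: offset=4 data="vNd" -> buffer=VNIZvNdNod

Answer: VNIZvNdNod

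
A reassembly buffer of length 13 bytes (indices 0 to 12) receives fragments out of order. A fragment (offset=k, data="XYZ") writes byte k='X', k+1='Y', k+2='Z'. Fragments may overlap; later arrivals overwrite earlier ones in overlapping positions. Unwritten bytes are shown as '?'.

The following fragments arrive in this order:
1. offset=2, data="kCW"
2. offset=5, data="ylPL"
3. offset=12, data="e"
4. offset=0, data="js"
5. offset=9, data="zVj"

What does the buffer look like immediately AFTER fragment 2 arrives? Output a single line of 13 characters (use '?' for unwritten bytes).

Fragment 1: offset=2 data="kCW" -> buffer=??kCW????????
Fragment 2: offset=5 data="ylPL" -> buffer=??kCWylPL????

Answer: ??kCWylPL????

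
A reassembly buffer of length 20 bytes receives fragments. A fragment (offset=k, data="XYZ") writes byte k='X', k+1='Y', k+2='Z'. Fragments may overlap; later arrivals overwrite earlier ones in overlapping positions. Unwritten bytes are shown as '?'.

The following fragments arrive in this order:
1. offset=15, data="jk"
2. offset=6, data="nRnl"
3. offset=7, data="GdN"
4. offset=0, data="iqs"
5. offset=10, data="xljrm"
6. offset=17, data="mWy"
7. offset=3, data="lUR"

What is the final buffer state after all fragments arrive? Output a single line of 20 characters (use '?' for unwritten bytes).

Fragment 1: offset=15 data="jk" -> buffer=???????????????jk???
Fragment 2: offset=6 data="nRnl" -> buffer=??????nRnl?????jk???
Fragment 3: offset=7 data="GdN" -> buffer=??????nGdN?????jk???
Fragment 4: offset=0 data="iqs" -> buffer=iqs???nGdN?????jk???
Fragment 5: offset=10 data="xljrm" -> buffer=iqs???nGdNxljrmjk???
Fragment 6: offset=17 data="mWy" -> buffer=iqs???nGdNxljrmjkmWy
Fragment 7: offset=3 data="lUR" -> buffer=iqslURnGdNxljrmjkmWy

Answer: iqslURnGdNxljrmjkmWy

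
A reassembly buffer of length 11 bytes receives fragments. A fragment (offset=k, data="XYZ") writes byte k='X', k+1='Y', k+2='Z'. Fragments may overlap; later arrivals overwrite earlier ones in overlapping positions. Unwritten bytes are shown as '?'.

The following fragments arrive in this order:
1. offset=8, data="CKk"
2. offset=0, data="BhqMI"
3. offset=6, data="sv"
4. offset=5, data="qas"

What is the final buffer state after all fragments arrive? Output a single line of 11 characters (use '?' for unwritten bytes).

Fragment 1: offset=8 data="CKk" -> buffer=????????CKk
Fragment 2: offset=0 data="BhqMI" -> buffer=BhqMI???CKk
Fragment 3: offset=6 data="sv" -> buffer=BhqMI?svCKk
Fragment 4: offset=5 data="qas" -> buffer=BhqMIqasCKk

Answer: BhqMIqasCKk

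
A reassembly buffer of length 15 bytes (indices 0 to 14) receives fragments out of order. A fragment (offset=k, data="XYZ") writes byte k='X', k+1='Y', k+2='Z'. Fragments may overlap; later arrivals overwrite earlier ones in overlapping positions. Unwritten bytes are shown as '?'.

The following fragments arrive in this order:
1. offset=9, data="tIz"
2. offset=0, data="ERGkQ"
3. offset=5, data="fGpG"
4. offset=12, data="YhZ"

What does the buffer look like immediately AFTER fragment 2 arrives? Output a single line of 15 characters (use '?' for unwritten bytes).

Answer: ERGkQ????tIz???

Derivation:
Fragment 1: offset=9 data="tIz" -> buffer=?????????tIz???
Fragment 2: offset=0 data="ERGkQ" -> buffer=ERGkQ????tIz???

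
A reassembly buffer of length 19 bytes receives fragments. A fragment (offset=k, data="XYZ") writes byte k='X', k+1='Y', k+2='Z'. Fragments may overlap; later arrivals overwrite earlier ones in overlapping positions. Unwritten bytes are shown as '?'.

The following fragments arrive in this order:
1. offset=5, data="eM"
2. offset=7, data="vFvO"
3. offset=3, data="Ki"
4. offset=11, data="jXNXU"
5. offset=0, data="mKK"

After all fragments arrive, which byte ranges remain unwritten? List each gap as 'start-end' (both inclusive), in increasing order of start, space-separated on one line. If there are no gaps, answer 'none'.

Answer: 16-18

Derivation:
Fragment 1: offset=5 len=2
Fragment 2: offset=7 len=4
Fragment 3: offset=3 len=2
Fragment 4: offset=11 len=5
Fragment 5: offset=0 len=3
Gaps: 16-18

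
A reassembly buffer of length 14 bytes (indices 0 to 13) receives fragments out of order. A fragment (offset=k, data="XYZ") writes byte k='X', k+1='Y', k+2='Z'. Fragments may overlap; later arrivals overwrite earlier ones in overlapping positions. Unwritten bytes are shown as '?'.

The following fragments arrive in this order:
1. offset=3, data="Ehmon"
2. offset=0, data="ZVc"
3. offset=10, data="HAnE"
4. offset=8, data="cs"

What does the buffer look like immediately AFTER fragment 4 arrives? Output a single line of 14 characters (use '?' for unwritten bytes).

Answer: ZVcEhmoncsHAnE

Derivation:
Fragment 1: offset=3 data="Ehmon" -> buffer=???Ehmon??????
Fragment 2: offset=0 data="ZVc" -> buffer=ZVcEhmon??????
Fragment 3: offset=10 data="HAnE" -> buffer=ZVcEhmon??HAnE
Fragment 4: offset=8 data="cs" -> buffer=ZVcEhmoncsHAnE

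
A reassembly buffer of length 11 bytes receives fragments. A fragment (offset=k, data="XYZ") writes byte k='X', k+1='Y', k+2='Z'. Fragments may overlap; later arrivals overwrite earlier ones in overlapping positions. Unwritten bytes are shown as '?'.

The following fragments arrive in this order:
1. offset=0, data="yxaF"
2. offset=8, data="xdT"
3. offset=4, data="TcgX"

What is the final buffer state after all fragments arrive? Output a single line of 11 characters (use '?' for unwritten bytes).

Fragment 1: offset=0 data="yxaF" -> buffer=yxaF???????
Fragment 2: offset=8 data="xdT" -> buffer=yxaF????xdT
Fragment 3: offset=4 data="TcgX" -> buffer=yxaFTcgXxdT

Answer: yxaFTcgXxdT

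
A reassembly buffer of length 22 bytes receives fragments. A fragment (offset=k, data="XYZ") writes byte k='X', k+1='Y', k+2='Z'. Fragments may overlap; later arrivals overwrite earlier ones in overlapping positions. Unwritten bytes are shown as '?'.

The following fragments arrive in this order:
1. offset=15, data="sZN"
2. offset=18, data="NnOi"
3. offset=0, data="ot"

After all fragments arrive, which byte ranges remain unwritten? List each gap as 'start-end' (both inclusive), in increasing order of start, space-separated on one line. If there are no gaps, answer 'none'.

Fragment 1: offset=15 len=3
Fragment 2: offset=18 len=4
Fragment 3: offset=0 len=2
Gaps: 2-14

Answer: 2-14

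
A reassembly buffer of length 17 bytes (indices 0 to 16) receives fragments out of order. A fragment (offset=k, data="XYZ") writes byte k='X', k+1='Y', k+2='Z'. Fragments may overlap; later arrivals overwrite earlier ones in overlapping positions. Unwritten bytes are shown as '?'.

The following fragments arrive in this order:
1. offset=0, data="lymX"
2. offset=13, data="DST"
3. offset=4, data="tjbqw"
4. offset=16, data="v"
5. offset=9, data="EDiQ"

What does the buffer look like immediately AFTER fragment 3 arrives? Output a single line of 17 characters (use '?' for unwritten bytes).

Fragment 1: offset=0 data="lymX" -> buffer=lymX?????????????
Fragment 2: offset=13 data="DST" -> buffer=lymX?????????DST?
Fragment 3: offset=4 data="tjbqw" -> buffer=lymXtjbqw????DST?

Answer: lymXtjbqw????DST?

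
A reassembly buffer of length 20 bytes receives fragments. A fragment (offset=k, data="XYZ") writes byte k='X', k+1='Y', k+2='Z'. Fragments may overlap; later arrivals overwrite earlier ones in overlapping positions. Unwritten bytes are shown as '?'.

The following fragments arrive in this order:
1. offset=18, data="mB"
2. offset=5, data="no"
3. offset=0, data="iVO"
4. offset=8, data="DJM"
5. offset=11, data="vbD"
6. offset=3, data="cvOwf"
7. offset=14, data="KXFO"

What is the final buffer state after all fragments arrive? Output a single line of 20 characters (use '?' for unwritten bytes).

Answer: iVOcvOwfDJMvbDKXFOmB

Derivation:
Fragment 1: offset=18 data="mB" -> buffer=??????????????????mB
Fragment 2: offset=5 data="no" -> buffer=?????no???????????mB
Fragment 3: offset=0 data="iVO" -> buffer=iVO??no???????????mB
Fragment 4: offset=8 data="DJM" -> buffer=iVO??no?DJM???????mB
Fragment 5: offset=11 data="vbD" -> buffer=iVO??no?DJMvbD????mB
Fragment 6: offset=3 data="cvOwf" -> buffer=iVOcvOwfDJMvbD????mB
Fragment 7: offset=14 data="KXFO" -> buffer=iVOcvOwfDJMvbDKXFOmB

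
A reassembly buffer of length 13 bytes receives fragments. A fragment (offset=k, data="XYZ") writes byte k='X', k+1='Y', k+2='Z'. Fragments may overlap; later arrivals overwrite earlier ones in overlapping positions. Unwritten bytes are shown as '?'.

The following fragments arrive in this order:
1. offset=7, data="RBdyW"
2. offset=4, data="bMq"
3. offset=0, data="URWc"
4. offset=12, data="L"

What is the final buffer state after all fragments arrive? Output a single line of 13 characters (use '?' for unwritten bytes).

Answer: URWcbMqRBdyWL

Derivation:
Fragment 1: offset=7 data="RBdyW" -> buffer=???????RBdyW?
Fragment 2: offset=4 data="bMq" -> buffer=????bMqRBdyW?
Fragment 3: offset=0 data="URWc" -> buffer=URWcbMqRBdyW?
Fragment 4: offset=12 data="L" -> buffer=URWcbMqRBdyWL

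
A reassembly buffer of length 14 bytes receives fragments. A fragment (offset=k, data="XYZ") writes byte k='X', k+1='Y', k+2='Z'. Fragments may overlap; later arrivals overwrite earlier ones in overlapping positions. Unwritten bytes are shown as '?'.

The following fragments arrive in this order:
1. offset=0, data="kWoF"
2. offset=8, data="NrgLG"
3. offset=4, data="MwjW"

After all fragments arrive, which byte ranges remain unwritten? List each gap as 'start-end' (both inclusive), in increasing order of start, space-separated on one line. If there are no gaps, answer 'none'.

Answer: 13-13

Derivation:
Fragment 1: offset=0 len=4
Fragment 2: offset=8 len=5
Fragment 3: offset=4 len=4
Gaps: 13-13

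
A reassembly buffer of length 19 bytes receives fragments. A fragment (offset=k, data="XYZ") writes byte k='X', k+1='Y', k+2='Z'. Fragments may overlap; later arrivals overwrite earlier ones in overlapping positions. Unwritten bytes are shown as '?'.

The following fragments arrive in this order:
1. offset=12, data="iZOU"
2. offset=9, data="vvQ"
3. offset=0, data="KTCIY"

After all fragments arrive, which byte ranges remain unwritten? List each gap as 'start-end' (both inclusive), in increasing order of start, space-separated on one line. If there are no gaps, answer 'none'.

Answer: 5-8 16-18

Derivation:
Fragment 1: offset=12 len=4
Fragment 2: offset=9 len=3
Fragment 3: offset=0 len=5
Gaps: 5-8 16-18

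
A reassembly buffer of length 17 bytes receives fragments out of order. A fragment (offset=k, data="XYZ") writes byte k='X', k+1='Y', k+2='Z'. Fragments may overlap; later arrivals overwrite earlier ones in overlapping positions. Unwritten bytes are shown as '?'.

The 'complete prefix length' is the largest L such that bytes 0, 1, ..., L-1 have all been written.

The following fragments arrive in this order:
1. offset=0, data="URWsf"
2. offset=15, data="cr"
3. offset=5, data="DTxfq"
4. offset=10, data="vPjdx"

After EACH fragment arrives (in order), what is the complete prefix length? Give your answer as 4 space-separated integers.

Fragment 1: offset=0 data="URWsf" -> buffer=URWsf???????????? -> prefix_len=5
Fragment 2: offset=15 data="cr" -> buffer=URWsf??????????cr -> prefix_len=5
Fragment 3: offset=5 data="DTxfq" -> buffer=URWsfDTxfq?????cr -> prefix_len=10
Fragment 4: offset=10 data="vPjdx" -> buffer=URWsfDTxfqvPjdxcr -> prefix_len=17

Answer: 5 5 10 17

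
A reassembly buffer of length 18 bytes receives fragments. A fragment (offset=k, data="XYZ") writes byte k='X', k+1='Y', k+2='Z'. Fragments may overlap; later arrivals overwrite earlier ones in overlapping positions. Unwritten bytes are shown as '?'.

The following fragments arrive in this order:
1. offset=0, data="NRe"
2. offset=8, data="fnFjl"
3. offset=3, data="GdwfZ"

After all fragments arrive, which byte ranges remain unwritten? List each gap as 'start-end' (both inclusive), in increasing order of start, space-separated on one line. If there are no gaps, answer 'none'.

Answer: 13-17

Derivation:
Fragment 1: offset=0 len=3
Fragment 2: offset=8 len=5
Fragment 3: offset=3 len=5
Gaps: 13-17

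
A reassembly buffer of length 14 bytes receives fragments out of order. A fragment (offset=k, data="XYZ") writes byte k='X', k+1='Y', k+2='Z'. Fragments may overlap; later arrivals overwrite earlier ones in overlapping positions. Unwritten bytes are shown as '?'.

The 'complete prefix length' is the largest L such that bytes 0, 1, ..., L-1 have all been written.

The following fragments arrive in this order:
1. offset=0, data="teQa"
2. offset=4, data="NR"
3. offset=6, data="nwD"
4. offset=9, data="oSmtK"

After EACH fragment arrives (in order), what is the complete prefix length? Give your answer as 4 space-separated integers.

Answer: 4 6 9 14

Derivation:
Fragment 1: offset=0 data="teQa" -> buffer=teQa?????????? -> prefix_len=4
Fragment 2: offset=4 data="NR" -> buffer=teQaNR???????? -> prefix_len=6
Fragment 3: offset=6 data="nwD" -> buffer=teQaNRnwD????? -> prefix_len=9
Fragment 4: offset=9 data="oSmtK" -> buffer=teQaNRnwDoSmtK -> prefix_len=14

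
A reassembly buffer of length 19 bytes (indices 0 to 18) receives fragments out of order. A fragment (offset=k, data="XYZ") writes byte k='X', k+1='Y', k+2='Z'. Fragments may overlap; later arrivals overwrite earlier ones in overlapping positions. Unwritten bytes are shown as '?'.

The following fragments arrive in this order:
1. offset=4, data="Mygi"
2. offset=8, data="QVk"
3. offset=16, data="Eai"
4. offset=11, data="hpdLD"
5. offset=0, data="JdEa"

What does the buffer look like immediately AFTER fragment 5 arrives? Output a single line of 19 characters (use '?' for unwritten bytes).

Fragment 1: offset=4 data="Mygi" -> buffer=????Mygi???????????
Fragment 2: offset=8 data="QVk" -> buffer=????MygiQVk????????
Fragment 3: offset=16 data="Eai" -> buffer=????MygiQVk?????Eai
Fragment 4: offset=11 data="hpdLD" -> buffer=????MygiQVkhpdLDEai
Fragment 5: offset=0 data="JdEa" -> buffer=JdEaMygiQVkhpdLDEai

Answer: JdEaMygiQVkhpdLDEai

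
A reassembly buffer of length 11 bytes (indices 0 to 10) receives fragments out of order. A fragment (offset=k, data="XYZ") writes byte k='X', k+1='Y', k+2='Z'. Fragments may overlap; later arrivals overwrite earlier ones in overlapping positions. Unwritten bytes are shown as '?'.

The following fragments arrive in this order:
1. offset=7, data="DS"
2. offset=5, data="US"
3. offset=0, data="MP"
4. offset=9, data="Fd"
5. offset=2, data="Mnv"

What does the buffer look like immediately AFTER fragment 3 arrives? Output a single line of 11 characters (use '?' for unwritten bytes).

Fragment 1: offset=7 data="DS" -> buffer=???????DS??
Fragment 2: offset=5 data="US" -> buffer=?????USDS??
Fragment 3: offset=0 data="MP" -> buffer=MP???USDS??

Answer: MP???USDS??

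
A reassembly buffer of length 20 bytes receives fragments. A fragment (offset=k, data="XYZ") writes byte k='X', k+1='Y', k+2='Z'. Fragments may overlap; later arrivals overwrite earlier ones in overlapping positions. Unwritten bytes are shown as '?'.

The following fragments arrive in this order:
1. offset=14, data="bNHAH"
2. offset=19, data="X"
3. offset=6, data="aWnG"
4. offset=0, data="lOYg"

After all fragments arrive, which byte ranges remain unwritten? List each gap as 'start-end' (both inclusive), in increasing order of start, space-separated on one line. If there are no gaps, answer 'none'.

Answer: 4-5 10-13

Derivation:
Fragment 1: offset=14 len=5
Fragment 2: offset=19 len=1
Fragment 3: offset=6 len=4
Fragment 4: offset=0 len=4
Gaps: 4-5 10-13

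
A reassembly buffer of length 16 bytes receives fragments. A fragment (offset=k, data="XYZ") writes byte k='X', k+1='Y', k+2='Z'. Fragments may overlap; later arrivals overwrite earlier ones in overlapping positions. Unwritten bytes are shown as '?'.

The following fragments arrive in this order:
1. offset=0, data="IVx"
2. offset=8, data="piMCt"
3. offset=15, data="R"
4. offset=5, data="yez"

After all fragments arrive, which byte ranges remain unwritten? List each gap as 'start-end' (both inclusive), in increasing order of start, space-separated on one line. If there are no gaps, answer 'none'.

Answer: 3-4 13-14

Derivation:
Fragment 1: offset=0 len=3
Fragment 2: offset=8 len=5
Fragment 3: offset=15 len=1
Fragment 4: offset=5 len=3
Gaps: 3-4 13-14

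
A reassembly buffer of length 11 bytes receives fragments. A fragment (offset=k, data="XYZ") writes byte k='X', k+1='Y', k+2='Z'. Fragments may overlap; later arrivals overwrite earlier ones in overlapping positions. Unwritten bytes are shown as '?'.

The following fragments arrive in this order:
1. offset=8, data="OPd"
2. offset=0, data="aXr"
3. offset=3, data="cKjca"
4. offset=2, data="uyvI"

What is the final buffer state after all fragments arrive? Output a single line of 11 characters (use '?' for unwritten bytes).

Fragment 1: offset=8 data="OPd" -> buffer=????????OPd
Fragment 2: offset=0 data="aXr" -> buffer=aXr?????OPd
Fragment 3: offset=3 data="cKjca" -> buffer=aXrcKjcaOPd
Fragment 4: offset=2 data="uyvI" -> buffer=aXuyvIcaOPd

Answer: aXuyvIcaOPd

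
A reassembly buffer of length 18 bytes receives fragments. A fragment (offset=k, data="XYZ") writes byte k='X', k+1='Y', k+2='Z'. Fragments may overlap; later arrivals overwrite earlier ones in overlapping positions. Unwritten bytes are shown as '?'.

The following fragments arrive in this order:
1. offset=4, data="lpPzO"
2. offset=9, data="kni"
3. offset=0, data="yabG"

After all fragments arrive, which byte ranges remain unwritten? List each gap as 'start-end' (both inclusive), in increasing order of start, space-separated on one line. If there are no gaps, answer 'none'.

Answer: 12-17

Derivation:
Fragment 1: offset=4 len=5
Fragment 2: offset=9 len=3
Fragment 3: offset=0 len=4
Gaps: 12-17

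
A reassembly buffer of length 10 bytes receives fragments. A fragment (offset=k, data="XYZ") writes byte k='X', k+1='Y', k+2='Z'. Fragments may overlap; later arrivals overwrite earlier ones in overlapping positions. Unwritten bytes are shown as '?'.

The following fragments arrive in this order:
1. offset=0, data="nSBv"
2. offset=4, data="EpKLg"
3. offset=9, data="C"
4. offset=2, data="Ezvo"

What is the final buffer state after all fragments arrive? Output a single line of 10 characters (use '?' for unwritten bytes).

Fragment 1: offset=0 data="nSBv" -> buffer=nSBv??????
Fragment 2: offset=4 data="EpKLg" -> buffer=nSBvEpKLg?
Fragment 3: offset=9 data="C" -> buffer=nSBvEpKLgC
Fragment 4: offset=2 data="Ezvo" -> buffer=nSEzvoKLgC

Answer: nSEzvoKLgC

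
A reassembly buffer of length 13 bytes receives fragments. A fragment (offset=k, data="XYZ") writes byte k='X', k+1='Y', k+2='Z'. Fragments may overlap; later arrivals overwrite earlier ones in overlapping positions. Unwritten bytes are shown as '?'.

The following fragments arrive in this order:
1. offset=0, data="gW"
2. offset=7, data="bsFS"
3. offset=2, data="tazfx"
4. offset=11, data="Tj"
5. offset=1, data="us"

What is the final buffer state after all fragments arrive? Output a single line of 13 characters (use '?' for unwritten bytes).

Answer: gusazfxbsFSTj

Derivation:
Fragment 1: offset=0 data="gW" -> buffer=gW???????????
Fragment 2: offset=7 data="bsFS" -> buffer=gW?????bsFS??
Fragment 3: offset=2 data="tazfx" -> buffer=gWtazfxbsFS??
Fragment 4: offset=11 data="Tj" -> buffer=gWtazfxbsFSTj
Fragment 5: offset=1 data="us" -> buffer=gusazfxbsFSTj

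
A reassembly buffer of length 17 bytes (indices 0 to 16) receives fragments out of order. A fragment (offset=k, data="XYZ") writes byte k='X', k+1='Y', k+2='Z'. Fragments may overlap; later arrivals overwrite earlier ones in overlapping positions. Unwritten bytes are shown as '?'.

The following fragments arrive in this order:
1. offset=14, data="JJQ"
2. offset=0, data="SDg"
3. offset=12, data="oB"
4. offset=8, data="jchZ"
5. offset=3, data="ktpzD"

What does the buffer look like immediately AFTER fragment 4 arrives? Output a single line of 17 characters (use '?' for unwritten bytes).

Answer: SDg?????jchZoBJJQ

Derivation:
Fragment 1: offset=14 data="JJQ" -> buffer=??????????????JJQ
Fragment 2: offset=0 data="SDg" -> buffer=SDg???????????JJQ
Fragment 3: offset=12 data="oB" -> buffer=SDg?????????oBJJQ
Fragment 4: offset=8 data="jchZ" -> buffer=SDg?????jchZoBJJQ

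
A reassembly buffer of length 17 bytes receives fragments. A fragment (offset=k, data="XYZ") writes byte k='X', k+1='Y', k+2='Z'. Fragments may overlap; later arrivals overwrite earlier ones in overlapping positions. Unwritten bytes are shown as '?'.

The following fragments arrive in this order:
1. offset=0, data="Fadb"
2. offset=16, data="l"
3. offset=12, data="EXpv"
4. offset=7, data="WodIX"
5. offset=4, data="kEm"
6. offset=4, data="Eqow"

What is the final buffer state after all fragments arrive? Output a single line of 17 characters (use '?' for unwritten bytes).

Answer: FadbEqowodIXEXpvl

Derivation:
Fragment 1: offset=0 data="Fadb" -> buffer=Fadb?????????????
Fragment 2: offset=16 data="l" -> buffer=Fadb????????????l
Fragment 3: offset=12 data="EXpv" -> buffer=Fadb????????EXpvl
Fragment 4: offset=7 data="WodIX" -> buffer=Fadb???WodIXEXpvl
Fragment 5: offset=4 data="kEm" -> buffer=FadbkEmWodIXEXpvl
Fragment 6: offset=4 data="Eqow" -> buffer=FadbEqowodIXEXpvl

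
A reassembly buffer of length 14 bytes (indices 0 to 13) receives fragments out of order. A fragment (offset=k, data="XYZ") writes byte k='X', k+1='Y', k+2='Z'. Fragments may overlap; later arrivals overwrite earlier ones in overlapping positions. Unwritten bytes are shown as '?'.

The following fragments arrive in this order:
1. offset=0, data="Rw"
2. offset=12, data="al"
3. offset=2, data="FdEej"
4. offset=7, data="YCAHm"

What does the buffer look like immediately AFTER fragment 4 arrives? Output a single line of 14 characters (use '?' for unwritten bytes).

Answer: RwFdEejYCAHmal

Derivation:
Fragment 1: offset=0 data="Rw" -> buffer=Rw????????????
Fragment 2: offset=12 data="al" -> buffer=Rw??????????al
Fragment 3: offset=2 data="FdEej" -> buffer=RwFdEej?????al
Fragment 4: offset=7 data="YCAHm" -> buffer=RwFdEejYCAHmal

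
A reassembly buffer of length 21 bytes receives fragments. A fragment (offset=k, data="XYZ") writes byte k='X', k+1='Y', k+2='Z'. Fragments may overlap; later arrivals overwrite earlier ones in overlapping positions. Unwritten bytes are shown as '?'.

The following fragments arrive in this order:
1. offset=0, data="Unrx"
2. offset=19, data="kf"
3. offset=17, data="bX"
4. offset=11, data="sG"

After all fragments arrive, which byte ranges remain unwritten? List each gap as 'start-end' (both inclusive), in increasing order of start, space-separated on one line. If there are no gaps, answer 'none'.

Answer: 4-10 13-16

Derivation:
Fragment 1: offset=0 len=4
Fragment 2: offset=19 len=2
Fragment 3: offset=17 len=2
Fragment 4: offset=11 len=2
Gaps: 4-10 13-16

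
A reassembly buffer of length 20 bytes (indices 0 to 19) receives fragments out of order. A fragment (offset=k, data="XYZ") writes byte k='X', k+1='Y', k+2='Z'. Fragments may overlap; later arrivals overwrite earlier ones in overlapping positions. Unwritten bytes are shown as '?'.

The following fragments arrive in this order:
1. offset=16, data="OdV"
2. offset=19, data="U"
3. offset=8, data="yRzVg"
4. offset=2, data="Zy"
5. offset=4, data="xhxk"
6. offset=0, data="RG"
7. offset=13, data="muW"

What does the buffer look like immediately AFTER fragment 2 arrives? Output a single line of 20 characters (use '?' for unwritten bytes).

Answer: ????????????????OdVU

Derivation:
Fragment 1: offset=16 data="OdV" -> buffer=????????????????OdV?
Fragment 2: offset=19 data="U" -> buffer=????????????????OdVU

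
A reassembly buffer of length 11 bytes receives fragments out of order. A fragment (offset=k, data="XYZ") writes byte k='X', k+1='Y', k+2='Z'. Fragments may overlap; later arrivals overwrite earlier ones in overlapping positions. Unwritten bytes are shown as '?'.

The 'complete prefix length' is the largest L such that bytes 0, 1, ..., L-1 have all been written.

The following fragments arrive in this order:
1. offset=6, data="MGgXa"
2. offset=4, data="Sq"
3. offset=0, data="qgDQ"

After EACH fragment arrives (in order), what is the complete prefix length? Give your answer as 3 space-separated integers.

Fragment 1: offset=6 data="MGgXa" -> buffer=??????MGgXa -> prefix_len=0
Fragment 2: offset=4 data="Sq" -> buffer=????SqMGgXa -> prefix_len=0
Fragment 3: offset=0 data="qgDQ" -> buffer=qgDQSqMGgXa -> prefix_len=11

Answer: 0 0 11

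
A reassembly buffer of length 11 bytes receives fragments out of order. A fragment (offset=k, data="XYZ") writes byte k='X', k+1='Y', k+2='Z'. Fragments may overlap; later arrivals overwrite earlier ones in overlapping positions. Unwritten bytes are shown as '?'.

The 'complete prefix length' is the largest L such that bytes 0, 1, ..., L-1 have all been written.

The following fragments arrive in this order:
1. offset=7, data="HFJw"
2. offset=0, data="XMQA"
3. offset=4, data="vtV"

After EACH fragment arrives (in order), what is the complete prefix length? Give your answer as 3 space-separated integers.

Answer: 0 4 11

Derivation:
Fragment 1: offset=7 data="HFJw" -> buffer=???????HFJw -> prefix_len=0
Fragment 2: offset=0 data="XMQA" -> buffer=XMQA???HFJw -> prefix_len=4
Fragment 3: offset=4 data="vtV" -> buffer=XMQAvtVHFJw -> prefix_len=11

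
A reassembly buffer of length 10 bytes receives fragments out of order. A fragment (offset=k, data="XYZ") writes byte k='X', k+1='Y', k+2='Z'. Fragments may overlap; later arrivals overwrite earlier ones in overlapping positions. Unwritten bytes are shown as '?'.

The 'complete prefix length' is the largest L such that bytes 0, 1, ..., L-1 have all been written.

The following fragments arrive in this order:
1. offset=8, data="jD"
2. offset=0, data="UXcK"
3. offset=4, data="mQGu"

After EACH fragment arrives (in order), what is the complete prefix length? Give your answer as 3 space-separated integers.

Fragment 1: offset=8 data="jD" -> buffer=????????jD -> prefix_len=0
Fragment 2: offset=0 data="UXcK" -> buffer=UXcK????jD -> prefix_len=4
Fragment 3: offset=4 data="mQGu" -> buffer=UXcKmQGujD -> prefix_len=10

Answer: 0 4 10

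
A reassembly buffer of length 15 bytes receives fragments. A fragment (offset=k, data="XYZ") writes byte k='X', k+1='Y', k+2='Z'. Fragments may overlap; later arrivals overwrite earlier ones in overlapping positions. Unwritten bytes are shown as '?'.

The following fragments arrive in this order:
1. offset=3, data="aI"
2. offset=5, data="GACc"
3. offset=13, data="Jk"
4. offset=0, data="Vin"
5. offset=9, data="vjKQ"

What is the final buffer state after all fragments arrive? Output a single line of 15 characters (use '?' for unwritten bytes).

Fragment 1: offset=3 data="aI" -> buffer=???aI??????????
Fragment 2: offset=5 data="GACc" -> buffer=???aIGACc??????
Fragment 3: offset=13 data="Jk" -> buffer=???aIGACc????Jk
Fragment 4: offset=0 data="Vin" -> buffer=VinaIGACc????Jk
Fragment 5: offset=9 data="vjKQ" -> buffer=VinaIGACcvjKQJk

Answer: VinaIGACcvjKQJk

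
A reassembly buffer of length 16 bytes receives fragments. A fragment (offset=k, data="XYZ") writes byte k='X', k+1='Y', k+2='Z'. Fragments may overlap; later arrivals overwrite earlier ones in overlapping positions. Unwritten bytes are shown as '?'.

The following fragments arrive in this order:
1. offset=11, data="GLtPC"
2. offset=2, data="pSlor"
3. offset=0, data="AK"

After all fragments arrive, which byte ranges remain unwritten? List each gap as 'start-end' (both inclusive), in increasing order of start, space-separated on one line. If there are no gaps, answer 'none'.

Fragment 1: offset=11 len=5
Fragment 2: offset=2 len=5
Fragment 3: offset=0 len=2
Gaps: 7-10

Answer: 7-10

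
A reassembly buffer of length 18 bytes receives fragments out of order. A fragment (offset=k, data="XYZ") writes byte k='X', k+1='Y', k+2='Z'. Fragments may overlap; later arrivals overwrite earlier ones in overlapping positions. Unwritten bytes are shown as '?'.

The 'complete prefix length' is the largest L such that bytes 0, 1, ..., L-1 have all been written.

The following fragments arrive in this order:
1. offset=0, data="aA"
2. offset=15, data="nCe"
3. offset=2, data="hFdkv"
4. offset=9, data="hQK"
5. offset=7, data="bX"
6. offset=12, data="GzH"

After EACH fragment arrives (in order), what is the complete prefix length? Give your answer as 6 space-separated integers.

Answer: 2 2 7 7 12 18

Derivation:
Fragment 1: offset=0 data="aA" -> buffer=aA???????????????? -> prefix_len=2
Fragment 2: offset=15 data="nCe" -> buffer=aA?????????????nCe -> prefix_len=2
Fragment 3: offset=2 data="hFdkv" -> buffer=aAhFdkv????????nCe -> prefix_len=7
Fragment 4: offset=9 data="hQK" -> buffer=aAhFdkv??hQK???nCe -> prefix_len=7
Fragment 5: offset=7 data="bX" -> buffer=aAhFdkvbXhQK???nCe -> prefix_len=12
Fragment 6: offset=12 data="GzH" -> buffer=aAhFdkvbXhQKGzHnCe -> prefix_len=18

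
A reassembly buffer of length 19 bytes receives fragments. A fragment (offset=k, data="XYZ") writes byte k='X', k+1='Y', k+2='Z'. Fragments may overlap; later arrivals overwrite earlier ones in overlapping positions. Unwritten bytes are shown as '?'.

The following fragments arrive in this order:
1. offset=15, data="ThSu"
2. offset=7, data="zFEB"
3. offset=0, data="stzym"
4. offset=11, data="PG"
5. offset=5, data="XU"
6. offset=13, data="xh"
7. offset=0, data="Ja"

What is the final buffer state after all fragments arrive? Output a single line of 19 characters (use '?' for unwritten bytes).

Fragment 1: offset=15 data="ThSu" -> buffer=???????????????ThSu
Fragment 2: offset=7 data="zFEB" -> buffer=???????zFEB????ThSu
Fragment 3: offset=0 data="stzym" -> buffer=stzym??zFEB????ThSu
Fragment 4: offset=11 data="PG" -> buffer=stzym??zFEBPG??ThSu
Fragment 5: offset=5 data="XU" -> buffer=stzymXUzFEBPG??ThSu
Fragment 6: offset=13 data="xh" -> buffer=stzymXUzFEBPGxhThSu
Fragment 7: offset=0 data="Ja" -> buffer=JazymXUzFEBPGxhThSu

Answer: JazymXUzFEBPGxhThSu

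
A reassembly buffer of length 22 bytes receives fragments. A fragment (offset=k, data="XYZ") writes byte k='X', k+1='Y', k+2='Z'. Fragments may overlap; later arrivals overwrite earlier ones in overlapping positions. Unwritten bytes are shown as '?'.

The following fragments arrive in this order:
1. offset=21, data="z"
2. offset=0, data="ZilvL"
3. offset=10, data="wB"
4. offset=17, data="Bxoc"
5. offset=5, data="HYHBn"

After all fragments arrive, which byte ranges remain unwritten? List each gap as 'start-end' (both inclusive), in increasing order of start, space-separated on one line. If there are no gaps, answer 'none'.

Fragment 1: offset=21 len=1
Fragment 2: offset=0 len=5
Fragment 3: offset=10 len=2
Fragment 4: offset=17 len=4
Fragment 5: offset=5 len=5
Gaps: 12-16

Answer: 12-16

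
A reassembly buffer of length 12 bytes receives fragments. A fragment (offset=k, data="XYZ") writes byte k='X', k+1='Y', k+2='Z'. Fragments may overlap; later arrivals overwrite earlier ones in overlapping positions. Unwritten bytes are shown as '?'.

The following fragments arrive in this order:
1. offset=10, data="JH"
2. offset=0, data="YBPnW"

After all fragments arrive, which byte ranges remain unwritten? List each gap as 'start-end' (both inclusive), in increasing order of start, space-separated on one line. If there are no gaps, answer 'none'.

Answer: 5-9

Derivation:
Fragment 1: offset=10 len=2
Fragment 2: offset=0 len=5
Gaps: 5-9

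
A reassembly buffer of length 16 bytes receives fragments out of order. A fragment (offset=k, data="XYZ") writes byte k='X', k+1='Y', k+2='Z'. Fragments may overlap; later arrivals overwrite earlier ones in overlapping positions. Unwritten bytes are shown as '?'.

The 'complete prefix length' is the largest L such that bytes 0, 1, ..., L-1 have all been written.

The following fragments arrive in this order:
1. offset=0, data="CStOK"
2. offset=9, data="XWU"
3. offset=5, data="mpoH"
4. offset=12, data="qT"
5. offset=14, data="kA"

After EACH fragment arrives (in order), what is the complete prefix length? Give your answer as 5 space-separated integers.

Fragment 1: offset=0 data="CStOK" -> buffer=CStOK??????????? -> prefix_len=5
Fragment 2: offset=9 data="XWU" -> buffer=CStOK????XWU???? -> prefix_len=5
Fragment 3: offset=5 data="mpoH" -> buffer=CStOKmpoHXWU???? -> prefix_len=12
Fragment 4: offset=12 data="qT" -> buffer=CStOKmpoHXWUqT?? -> prefix_len=14
Fragment 5: offset=14 data="kA" -> buffer=CStOKmpoHXWUqTkA -> prefix_len=16

Answer: 5 5 12 14 16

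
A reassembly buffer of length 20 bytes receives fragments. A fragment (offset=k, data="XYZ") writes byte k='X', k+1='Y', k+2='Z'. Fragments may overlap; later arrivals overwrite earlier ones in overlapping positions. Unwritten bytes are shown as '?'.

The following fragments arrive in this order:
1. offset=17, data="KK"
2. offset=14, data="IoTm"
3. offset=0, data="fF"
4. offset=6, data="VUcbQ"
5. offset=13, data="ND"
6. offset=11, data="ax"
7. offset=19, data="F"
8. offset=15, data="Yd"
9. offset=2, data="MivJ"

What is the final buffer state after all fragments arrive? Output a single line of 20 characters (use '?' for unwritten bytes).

Answer: fFMivJVUcbQaxNDYdmKF

Derivation:
Fragment 1: offset=17 data="KK" -> buffer=?????????????????KK?
Fragment 2: offset=14 data="IoTm" -> buffer=??????????????IoTmK?
Fragment 3: offset=0 data="fF" -> buffer=fF????????????IoTmK?
Fragment 4: offset=6 data="VUcbQ" -> buffer=fF????VUcbQ???IoTmK?
Fragment 5: offset=13 data="ND" -> buffer=fF????VUcbQ??NDoTmK?
Fragment 6: offset=11 data="ax" -> buffer=fF????VUcbQaxNDoTmK?
Fragment 7: offset=19 data="F" -> buffer=fF????VUcbQaxNDoTmKF
Fragment 8: offset=15 data="Yd" -> buffer=fF????VUcbQaxNDYdmKF
Fragment 9: offset=2 data="MivJ" -> buffer=fFMivJVUcbQaxNDYdmKF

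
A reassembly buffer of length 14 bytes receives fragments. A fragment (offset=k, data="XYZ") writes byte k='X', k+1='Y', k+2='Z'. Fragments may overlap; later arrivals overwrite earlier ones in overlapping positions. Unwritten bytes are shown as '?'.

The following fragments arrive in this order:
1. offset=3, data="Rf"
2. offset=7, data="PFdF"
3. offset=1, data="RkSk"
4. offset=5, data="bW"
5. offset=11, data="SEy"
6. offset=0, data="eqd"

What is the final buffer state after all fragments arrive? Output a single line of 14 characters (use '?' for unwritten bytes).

Fragment 1: offset=3 data="Rf" -> buffer=???Rf?????????
Fragment 2: offset=7 data="PFdF" -> buffer=???Rf??PFdF???
Fragment 3: offset=1 data="RkSk" -> buffer=?RkSk??PFdF???
Fragment 4: offset=5 data="bW" -> buffer=?RkSkbWPFdF???
Fragment 5: offset=11 data="SEy" -> buffer=?RkSkbWPFdFSEy
Fragment 6: offset=0 data="eqd" -> buffer=eqdSkbWPFdFSEy

Answer: eqdSkbWPFdFSEy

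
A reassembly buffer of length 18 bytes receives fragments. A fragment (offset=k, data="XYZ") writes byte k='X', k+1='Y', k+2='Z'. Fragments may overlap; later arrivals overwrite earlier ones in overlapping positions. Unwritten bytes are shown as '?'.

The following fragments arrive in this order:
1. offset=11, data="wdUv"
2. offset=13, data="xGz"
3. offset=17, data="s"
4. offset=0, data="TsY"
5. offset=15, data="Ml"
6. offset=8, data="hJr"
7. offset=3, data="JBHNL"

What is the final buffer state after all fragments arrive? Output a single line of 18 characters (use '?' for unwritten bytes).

Answer: TsYJBHNLhJrwdxGMls

Derivation:
Fragment 1: offset=11 data="wdUv" -> buffer=???????????wdUv???
Fragment 2: offset=13 data="xGz" -> buffer=???????????wdxGz??
Fragment 3: offset=17 data="s" -> buffer=???????????wdxGz?s
Fragment 4: offset=0 data="TsY" -> buffer=TsY????????wdxGz?s
Fragment 5: offset=15 data="Ml" -> buffer=TsY????????wdxGMls
Fragment 6: offset=8 data="hJr" -> buffer=TsY?????hJrwdxGMls
Fragment 7: offset=3 data="JBHNL" -> buffer=TsYJBHNLhJrwdxGMls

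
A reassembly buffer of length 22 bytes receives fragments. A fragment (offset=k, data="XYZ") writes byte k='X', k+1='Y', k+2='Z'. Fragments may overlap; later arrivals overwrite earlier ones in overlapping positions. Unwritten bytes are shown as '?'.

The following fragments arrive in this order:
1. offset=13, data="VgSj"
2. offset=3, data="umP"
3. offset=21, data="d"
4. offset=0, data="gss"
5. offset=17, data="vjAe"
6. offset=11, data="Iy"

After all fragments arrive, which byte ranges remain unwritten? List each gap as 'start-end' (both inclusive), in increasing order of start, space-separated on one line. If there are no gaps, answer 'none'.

Fragment 1: offset=13 len=4
Fragment 2: offset=3 len=3
Fragment 3: offset=21 len=1
Fragment 4: offset=0 len=3
Fragment 5: offset=17 len=4
Fragment 6: offset=11 len=2
Gaps: 6-10

Answer: 6-10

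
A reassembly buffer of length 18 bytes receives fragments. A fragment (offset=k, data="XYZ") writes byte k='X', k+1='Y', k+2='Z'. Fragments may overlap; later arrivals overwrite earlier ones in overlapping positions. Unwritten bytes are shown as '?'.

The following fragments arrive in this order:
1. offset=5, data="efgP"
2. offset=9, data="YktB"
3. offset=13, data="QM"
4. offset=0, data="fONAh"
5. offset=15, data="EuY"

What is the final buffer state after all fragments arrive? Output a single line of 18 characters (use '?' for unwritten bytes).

Answer: fONAhefgPYktBQMEuY

Derivation:
Fragment 1: offset=5 data="efgP" -> buffer=?????efgP?????????
Fragment 2: offset=9 data="YktB" -> buffer=?????efgPYktB?????
Fragment 3: offset=13 data="QM" -> buffer=?????efgPYktBQM???
Fragment 4: offset=0 data="fONAh" -> buffer=fONAhefgPYktBQM???
Fragment 5: offset=15 data="EuY" -> buffer=fONAhefgPYktBQMEuY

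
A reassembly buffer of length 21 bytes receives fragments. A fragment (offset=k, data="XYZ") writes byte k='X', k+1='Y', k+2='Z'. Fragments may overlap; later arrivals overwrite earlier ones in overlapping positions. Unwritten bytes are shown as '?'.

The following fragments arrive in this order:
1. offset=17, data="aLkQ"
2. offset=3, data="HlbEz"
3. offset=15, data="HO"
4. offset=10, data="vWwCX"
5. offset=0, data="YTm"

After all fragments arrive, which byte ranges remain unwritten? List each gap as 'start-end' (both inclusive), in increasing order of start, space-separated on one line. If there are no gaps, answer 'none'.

Fragment 1: offset=17 len=4
Fragment 2: offset=3 len=5
Fragment 3: offset=15 len=2
Fragment 4: offset=10 len=5
Fragment 5: offset=0 len=3
Gaps: 8-9

Answer: 8-9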